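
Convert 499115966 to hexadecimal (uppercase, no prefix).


499115966 = 1DBFE7BE hex

1DBFE7BE


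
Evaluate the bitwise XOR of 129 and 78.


0b10000001 ^ 0b1001110 = 0b11001111 = 207

207


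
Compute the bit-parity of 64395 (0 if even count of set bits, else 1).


0b1111101110001011 has 11 ones => parity 1

1


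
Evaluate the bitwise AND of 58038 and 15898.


0b1110001010110110 & 0b11111000011010 = 0b10001000010010 = 8722

8722


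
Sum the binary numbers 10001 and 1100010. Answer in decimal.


10001 + 1100010 = 1110011 = 115

115


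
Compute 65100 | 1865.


0b1111111001001100 | 0b11101001001 = 0b1111111101001101 = 65357

65357


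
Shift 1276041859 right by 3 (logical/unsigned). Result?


0b1001100000011101101101010000011 >> 3 = 0b1001100000011101101101010000 = 159505232

159505232


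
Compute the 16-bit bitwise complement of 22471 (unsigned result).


~0b101011111000111 = 0b1010100000111000 = 43064 (16-bit unsigned)

43064


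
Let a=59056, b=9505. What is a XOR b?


59056 ^ 9505 = 50065

50065


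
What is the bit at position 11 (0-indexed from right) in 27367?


0b110101011100111, position 11 = 1

1


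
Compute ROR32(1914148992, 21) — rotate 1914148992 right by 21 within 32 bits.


Rotate 0b1110010000101111001100010000000 right by 21 (32-bit) = 0b10111100110001000000001110010000 = 3166962576

3166962576


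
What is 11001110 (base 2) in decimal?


11001110 in decimal = 206

206


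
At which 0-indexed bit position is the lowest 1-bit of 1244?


0b10011011100. Lowest set bit at position 2

2


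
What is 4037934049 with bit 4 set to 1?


4037934049 | (1 << 4) = 4037934049 | 16 = 4037934065

4037934065


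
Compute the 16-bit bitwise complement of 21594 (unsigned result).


~0b101010001011010 = 0b1010101110100101 = 43941 (16-bit unsigned)

43941


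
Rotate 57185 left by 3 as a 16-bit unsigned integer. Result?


Rotate 0b1101111101100001 left by 3 (16-bit) = 0b1111101100001110 = 64270

64270


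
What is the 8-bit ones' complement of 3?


3 ^ 255 = 252

252


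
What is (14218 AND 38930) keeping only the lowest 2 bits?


Step 1: 14218 & 38930 = 4098
Step 2: 4098 & 3 = 2

2


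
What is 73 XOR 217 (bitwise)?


0b1001001 ^ 0b11011001 = 0b10010000 = 144

144


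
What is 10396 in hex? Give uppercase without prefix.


10396 = 289C hex

289C


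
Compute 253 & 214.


0b11111101 & 0b11010110 = 0b11010100 = 212

212


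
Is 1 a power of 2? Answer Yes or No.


0b1. Only one bit set => Yes

Yes


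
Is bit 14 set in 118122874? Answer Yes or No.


0b111000010100110100101111010, bit 14 = 1. Yes

Yes


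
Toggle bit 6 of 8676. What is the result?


8676 ^ (1 << 6) = 8676 ^ 64 = 8612

8612


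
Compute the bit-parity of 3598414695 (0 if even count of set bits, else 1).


0b11010110011110110111001101100111 has 21 ones => parity 1

1


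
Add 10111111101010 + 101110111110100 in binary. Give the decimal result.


10111111101010 + 101110111110100 = 1000110111011110 = 36318

36318


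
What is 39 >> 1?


0b100111 >> 1 = 0b10011 = 19

19


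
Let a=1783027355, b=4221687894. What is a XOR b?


1783027355 ^ 4221687894 = 2447838925

2447838925


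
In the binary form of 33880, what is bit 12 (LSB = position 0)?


0b1000010001011000, position 12 = 0

0


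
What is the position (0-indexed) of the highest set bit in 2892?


0b101101001100. Highest set bit at position 11

11


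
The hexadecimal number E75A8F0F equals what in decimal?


E75A8F0F hex = 3881471759 decimal

3881471759


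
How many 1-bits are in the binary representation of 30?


0b11110 has 4 set bits

4


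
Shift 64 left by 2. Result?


0b1000000 << 2 = 0b100000000 = 256

256


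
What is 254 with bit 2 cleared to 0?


254 & ~(1 << 2) = 250

250


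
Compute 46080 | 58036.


0b1011010000000000 | 0b1110001010110100 = 0b1111011010110100 = 63156

63156


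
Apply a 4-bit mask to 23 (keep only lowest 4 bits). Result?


23 & 15 = 7

7


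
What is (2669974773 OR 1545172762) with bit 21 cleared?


Step 1: 2669974773 | 1545172762 = 3745380351
Step 2: 3745380351 & ~(1 << 21) = 3743283199

3743283199


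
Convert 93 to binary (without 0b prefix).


93 = 1011101 in binary

1011101


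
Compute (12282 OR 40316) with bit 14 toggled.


Step 1: 12282 | 40316 = 49150
Step 2: 49150 ^ (1 << 14) = 49150 ^ 16384 = 65534

65534


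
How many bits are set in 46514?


0b1011010110110010 has 9 set bits

9


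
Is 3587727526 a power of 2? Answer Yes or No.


0b11010101110110000110000010100110. Multiple bits set => No

No


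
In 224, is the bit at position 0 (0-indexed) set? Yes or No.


0b11100000, bit 0 = 0. No

No


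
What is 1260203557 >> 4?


0b1001011000111010010111000100101 >> 4 = 0b100101100011101001011100010 = 78762722

78762722


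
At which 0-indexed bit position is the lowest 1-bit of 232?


0b11101000. Lowest set bit at position 3

3


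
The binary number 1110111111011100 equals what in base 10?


1110111111011100 in decimal = 61404

61404


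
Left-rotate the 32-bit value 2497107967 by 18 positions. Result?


Rotate 0b10010100110101101101011111111111 left by 18 (32-bit) = 0b1011111111111100101001101011011 = 1610503003

1610503003


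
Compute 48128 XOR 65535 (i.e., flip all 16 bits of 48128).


48128 ^ 65535 = 17407

17407


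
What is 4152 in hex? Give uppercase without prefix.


4152 = 1038 hex

1038


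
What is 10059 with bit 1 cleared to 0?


10059 & ~(1 << 1) = 10057

10057


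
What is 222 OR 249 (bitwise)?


0b11011110 | 0b11111001 = 0b11111111 = 255

255


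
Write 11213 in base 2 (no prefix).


11213 = 10101111001101 in binary

10101111001101


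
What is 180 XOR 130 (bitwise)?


0b10110100 ^ 0b10000010 = 0b110110 = 54

54


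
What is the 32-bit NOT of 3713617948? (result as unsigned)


~0b11011101010110010101000000011100 = 0b100010101001101010111111100011 = 581349347 (32-bit unsigned)

581349347


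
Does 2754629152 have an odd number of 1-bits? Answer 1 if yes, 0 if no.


0b10100100001100000100111000100000 has 10 ones => parity 0

0


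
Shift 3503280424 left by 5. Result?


0b11010000110011111101000100101000 << 5 = 0b1101000011001111110100010010100000000 = 112104973568

112104973568


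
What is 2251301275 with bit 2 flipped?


2251301275 ^ (1 << 2) = 2251301275 ^ 4 = 2251301279

2251301279


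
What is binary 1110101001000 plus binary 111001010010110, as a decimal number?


1110101001000 + 111001010010110 = 1000111111011110 = 36830

36830


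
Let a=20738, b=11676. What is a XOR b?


20738 ^ 11676 = 31902

31902


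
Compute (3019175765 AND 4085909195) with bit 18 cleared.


Step 1: 3019175765 & 4085909195 = 3011511873
Step 2: 3011511873 & ~(1 << 18) = 3011511873

3011511873


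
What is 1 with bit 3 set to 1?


1 | (1 << 3) = 1 | 8 = 9

9


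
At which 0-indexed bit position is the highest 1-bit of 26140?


0b110011000011100. Highest set bit at position 14

14


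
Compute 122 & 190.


0b1111010 & 0b10111110 = 0b111010 = 58

58


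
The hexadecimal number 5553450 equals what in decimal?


5553450 hex = 89470032 decimal

89470032


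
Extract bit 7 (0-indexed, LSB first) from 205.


0b11001101, position 7 = 1

1


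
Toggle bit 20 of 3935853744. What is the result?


3935853744 ^ (1 << 20) = 3935853744 ^ 1048576 = 3934805168

3934805168


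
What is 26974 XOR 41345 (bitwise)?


0b110100101011110 ^ 0b1010000110000001 = 0b1100100011011111 = 51423

51423


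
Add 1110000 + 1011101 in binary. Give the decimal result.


1110000 + 1011101 = 11001101 = 205

205


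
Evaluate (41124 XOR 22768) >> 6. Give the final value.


Step 1: 41124 ^ 22768 = 63572
Step 2: 63572 >> 6 = 993

993


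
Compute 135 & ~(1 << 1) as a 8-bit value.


135 & ~(1 << 1) = 133

133


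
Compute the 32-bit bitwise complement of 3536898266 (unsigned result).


~0b11010010110100001100100011011010 = 0b101101001011110011011100100101 = 758069029 (32-bit unsigned)

758069029


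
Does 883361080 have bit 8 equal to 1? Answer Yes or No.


0b110100101001110000010100111000, bit 8 = 1. Yes

Yes


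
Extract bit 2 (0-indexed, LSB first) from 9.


0b1001, position 2 = 0

0


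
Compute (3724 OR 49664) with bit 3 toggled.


Step 1: 3724 | 49664 = 52876
Step 2: 52876 ^ (1 << 3) = 52876 ^ 8 = 52868

52868


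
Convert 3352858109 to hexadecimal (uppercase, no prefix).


3352858109 = C7D88DFD hex

C7D88DFD


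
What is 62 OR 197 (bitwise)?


0b111110 | 0b11000101 = 0b11111111 = 255

255


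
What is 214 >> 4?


0b11010110 >> 4 = 0b1101 = 13

13


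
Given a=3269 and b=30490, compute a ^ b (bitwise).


3269 ^ 30490 = 31711

31711


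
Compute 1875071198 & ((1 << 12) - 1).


1875071198 & 4095 = 222

222


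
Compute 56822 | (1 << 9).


56822 | (1 << 9) = 56822 | 512 = 57334

57334


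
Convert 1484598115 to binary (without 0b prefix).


1484598115 = 1011000011111010010101101100011 in binary

1011000011111010010101101100011


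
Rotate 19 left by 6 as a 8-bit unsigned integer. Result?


Rotate 0b10011 left by 6 (8-bit) = 0b11000100 = 196

196


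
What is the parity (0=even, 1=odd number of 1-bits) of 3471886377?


0b11001110111100001100100000101001 has 15 ones => parity 1

1


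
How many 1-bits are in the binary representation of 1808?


0b11100010000 has 4 set bits

4


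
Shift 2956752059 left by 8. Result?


0b10110000001111000111010010111011 << 8 = 0b1011000000111100011101001011101100000000 = 756928527104

756928527104


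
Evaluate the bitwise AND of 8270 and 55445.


0b10000001001110 & 0b1101100010010101 = 0b100 = 4

4


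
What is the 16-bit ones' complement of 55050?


55050 ^ 65535 = 10485

10485


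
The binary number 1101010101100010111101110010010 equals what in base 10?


1101010101100010111101110010010 in decimal = 1790016402

1790016402


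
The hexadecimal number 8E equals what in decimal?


8E hex = 142 decimal

142


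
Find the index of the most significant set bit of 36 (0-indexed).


0b100100. Highest set bit at position 5

5


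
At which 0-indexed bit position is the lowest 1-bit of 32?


0b100000. Lowest set bit at position 5

5


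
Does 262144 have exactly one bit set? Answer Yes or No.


0b1000000000000000000. Only one bit set => Yes

Yes


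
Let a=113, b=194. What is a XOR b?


113 ^ 194 = 179

179


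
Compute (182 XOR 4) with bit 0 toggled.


Step 1: 182 ^ 4 = 178
Step 2: 178 ^ (1 << 0) = 178 ^ 1 = 179

179


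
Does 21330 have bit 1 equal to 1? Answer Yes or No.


0b101001101010010, bit 1 = 1. Yes

Yes


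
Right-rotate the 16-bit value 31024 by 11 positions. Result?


Rotate 0b111100100110000 right by 11 (16-bit) = 0b10011000001111 = 9743

9743


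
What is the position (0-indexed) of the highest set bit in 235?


0b11101011. Highest set bit at position 7

7


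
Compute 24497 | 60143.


0b101111110110001 | 0b1110101011101111 = 0b1111111111111111 = 65535

65535


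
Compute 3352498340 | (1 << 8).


3352498340 | (1 << 8) = 3352498340 | 256 = 3352498596

3352498596


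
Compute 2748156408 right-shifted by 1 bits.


0b10100011110011011000100111111000 >> 1 = 0b1010001111001101100010011111100 = 1374078204

1374078204


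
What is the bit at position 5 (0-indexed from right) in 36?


0b100100, position 5 = 1

1


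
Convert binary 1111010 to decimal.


1111010 in decimal = 122

122


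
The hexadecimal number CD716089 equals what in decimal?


CD716089 hex = 3446759561 decimal

3446759561


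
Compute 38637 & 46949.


0b1001011011101101 & 0b1011011101100101 = 0b1001011001100101 = 38501

38501


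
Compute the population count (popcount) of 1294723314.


0b1001101001010111110100011110010 has 17 set bits

17


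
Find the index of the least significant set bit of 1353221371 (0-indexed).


0b1010000101010001000010011111011. Lowest set bit at position 0

0


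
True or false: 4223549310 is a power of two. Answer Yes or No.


0b11111011101111100011111101111110. Multiple bits set => No

No


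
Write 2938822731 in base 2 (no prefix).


2938822731 = 10101111001010101110000001001011 in binary

10101111001010101110000001001011


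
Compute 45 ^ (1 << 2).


45 ^ (1 << 2) = 45 ^ 4 = 41

41


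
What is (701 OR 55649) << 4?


Step 1: 701 | 55649 = 56317
Step 2: 56317 << 4 = 901072

901072


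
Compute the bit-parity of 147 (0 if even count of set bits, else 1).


0b10010011 has 4 ones => parity 0

0


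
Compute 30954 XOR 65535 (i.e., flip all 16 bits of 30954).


30954 ^ 65535 = 34581

34581


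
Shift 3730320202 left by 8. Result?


0b11011110010110000010101101001010 << 8 = 0b1101111001011000001010110100101000000000 = 954961971712

954961971712


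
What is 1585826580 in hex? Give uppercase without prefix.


1585826580 = 5E85CB14 hex

5E85CB14


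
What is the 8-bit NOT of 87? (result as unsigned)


~0b1010111 = 0b10101000 = 168 (8-bit unsigned)

168


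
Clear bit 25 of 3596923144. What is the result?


3596923144 & ~(1 << 25) = 3563368712

3563368712


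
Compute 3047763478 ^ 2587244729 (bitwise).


0b10110101101010010010111000010110 ^ 0b10011010001101100011100010111001 = 0b101111100111110001011010101111 = 798955183

798955183


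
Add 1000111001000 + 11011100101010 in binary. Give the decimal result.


1000111001000 + 11011100101010 = 100100011110010 = 18674

18674


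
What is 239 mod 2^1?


239 & 1 = 1

1


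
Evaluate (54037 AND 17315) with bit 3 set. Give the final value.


Step 1: 54037 & 17315 = 17153
Step 2: 17153 | (1 << 3) = 17153 | 8 = 17161

17161


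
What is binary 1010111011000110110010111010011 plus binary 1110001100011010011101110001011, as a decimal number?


1010111011000110110010111010011 + 1110001100011010011101110001011 = 11001000111100001010000101011110 = 3371213150

3371213150


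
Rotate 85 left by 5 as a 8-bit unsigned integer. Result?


Rotate 0b1010101 left by 5 (8-bit) = 0b10101010 = 170

170


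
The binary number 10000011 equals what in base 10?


10000011 in decimal = 131

131


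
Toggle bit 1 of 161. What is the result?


161 ^ (1 << 1) = 161 ^ 2 = 163

163


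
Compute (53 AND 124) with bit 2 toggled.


Step 1: 53 & 124 = 52
Step 2: 52 ^ (1 << 2) = 52 ^ 4 = 48

48


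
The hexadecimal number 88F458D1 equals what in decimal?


88F458D1 hex = 2297714897 decimal

2297714897


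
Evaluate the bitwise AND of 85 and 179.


0b1010101 & 0b10110011 = 0b10001 = 17

17


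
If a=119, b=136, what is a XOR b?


119 ^ 136 = 255

255


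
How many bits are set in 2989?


0b101110101101 has 8 set bits

8


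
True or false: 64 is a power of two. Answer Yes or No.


0b1000000. Only one bit set => Yes

Yes


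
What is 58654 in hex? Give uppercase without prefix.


58654 = E51E hex

E51E


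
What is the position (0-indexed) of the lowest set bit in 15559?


0b11110011000111. Lowest set bit at position 0

0


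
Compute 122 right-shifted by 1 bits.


0b1111010 >> 1 = 0b111101 = 61

61


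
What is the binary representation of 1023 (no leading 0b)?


1023 = 1111111111 in binary

1111111111


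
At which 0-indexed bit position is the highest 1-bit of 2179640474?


0b10000001111010101010110010011010. Highest set bit at position 31

31


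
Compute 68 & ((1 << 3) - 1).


68 & 7 = 4

4


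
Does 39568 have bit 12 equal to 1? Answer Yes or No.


0b1001101010010000, bit 12 = 1. Yes

Yes


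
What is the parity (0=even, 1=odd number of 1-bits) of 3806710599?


0b11100010111001011100101101000111 has 18 ones => parity 0

0


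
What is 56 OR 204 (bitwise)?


0b111000 | 0b11001100 = 0b11111100 = 252

252


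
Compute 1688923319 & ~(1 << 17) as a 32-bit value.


1688923319 & ~(1 << 17) = 1688792247

1688792247


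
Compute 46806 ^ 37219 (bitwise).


0b1011011011010110 ^ 0b1001000101100011 = 0b10011110110101 = 10165

10165


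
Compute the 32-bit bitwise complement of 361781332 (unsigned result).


~0b10101100100000101100001010100 = 0b11101010011011111010011110101011 = 3933185963 (32-bit unsigned)

3933185963


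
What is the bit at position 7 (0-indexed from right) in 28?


0b11100, position 7 = 0

0


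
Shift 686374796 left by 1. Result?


0b101000111010010011111110001100 << 1 = 0b1010001110100100111111100011000 = 1372749592

1372749592


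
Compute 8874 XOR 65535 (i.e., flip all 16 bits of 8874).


8874 ^ 65535 = 56661

56661


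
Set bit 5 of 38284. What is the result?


38284 | (1 << 5) = 38284 | 32 = 38316

38316


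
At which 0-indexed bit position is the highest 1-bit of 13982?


0b11011010011110. Highest set bit at position 13

13


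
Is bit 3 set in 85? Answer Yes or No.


0b1010101, bit 3 = 0. No

No


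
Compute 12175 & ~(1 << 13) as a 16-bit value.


12175 & ~(1 << 13) = 3983

3983


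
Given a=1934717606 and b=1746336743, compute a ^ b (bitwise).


1934717606 ^ 1746336743 = 457673025

457673025


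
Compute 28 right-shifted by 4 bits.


0b11100 >> 4 = 0b1 = 1

1


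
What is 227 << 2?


0b11100011 << 2 = 0b1110001100 = 908

908


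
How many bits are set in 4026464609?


0b11101111111111101111100101100001 has 23 set bits

23


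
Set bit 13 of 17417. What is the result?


17417 | (1 << 13) = 17417 | 8192 = 25609

25609


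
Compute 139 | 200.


0b10001011 | 0b11001000 = 0b11001011 = 203

203


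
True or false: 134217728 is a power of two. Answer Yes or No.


0b1000000000000000000000000000. Only one bit set => Yes

Yes


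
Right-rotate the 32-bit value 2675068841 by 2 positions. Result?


Rotate 0b10011111011100100100111110101001 right by 2 (32-bit) = 0b1100111110111001001001111101010 = 1742509034

1742509034


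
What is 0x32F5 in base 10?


32F5 hex = 13045 decimal

13045


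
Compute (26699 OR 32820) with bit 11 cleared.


Step 1: 26699 | 32820 = 59519
Step 2: 59519 & ~(1 << 11) = 57471

57471


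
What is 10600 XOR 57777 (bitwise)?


0b10100101101000 ^ 0b1110000110110001 = 0b1100100011011001 = 51417

51417


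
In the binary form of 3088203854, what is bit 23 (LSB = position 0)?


0b10111000000100100100000001001110, position 23 = 0

0


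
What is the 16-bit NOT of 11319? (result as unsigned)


~0b10110000110111 = 0b1101001111001000 = 54216 (16-bit unsigned)

54216


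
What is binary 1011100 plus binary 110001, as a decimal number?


1011100 + 110001 = 10001101 = 141

141


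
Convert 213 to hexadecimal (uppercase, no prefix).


213 = D5 hex

D5


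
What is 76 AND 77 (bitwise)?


0b1001100 & 0b1001101 = 0b1001100 = 76

76


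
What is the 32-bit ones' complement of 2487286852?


2487286852 ^ 4294967295 = 1807680443

1807680443


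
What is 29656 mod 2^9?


29656 & 511 = 472

472


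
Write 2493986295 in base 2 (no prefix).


2493986295 = 10010100101001110011010111110111 in binary

10010100101001110011010111110111


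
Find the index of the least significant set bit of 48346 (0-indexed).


0b1011110011011010. Lowest set bit at position 1

1


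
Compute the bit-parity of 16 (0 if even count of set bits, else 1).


0b10000 has 1 ones => parity 1

1


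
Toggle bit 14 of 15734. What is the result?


15734 ^ (1 << 14) = 15734 ^ 16384 = 32118

32118


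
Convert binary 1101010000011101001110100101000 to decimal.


1101010000011101001110100101000 in decimal = 1779342632

1779342632


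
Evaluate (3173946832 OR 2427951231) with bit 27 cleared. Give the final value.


Step 1: 3173946832 | 2427951231 = 3183451647
Step 2: 3183451647 & ~(1 << 27) = 3049233919

3049233919


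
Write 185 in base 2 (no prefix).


185 = 10111001 in binary

10111001


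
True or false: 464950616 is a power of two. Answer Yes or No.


0b11011101101101001010101011000. Multiple bits set => No

No


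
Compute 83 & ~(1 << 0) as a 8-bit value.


83 & ~(1 << 0) = 82

82


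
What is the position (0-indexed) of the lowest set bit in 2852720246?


0b10101010000010010000111001110110. Lowest set bit at position 1

1


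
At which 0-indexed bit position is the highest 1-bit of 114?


0b1110010. Highest set bit at position 6

6


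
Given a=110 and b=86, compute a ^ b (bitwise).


110 ^ 86 = 56

56


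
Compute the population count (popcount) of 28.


0b11100 has 3 set bits

3


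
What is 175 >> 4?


0b10101111 >> 4 = 0b1010 = 10

10


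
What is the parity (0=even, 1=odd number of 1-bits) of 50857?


0b1100011010101001 has 8 ones => parity 0

0


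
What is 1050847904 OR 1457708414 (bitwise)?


0b111110101000101010101010100000 | 0b1010110111000101101110101111110 = 0b1111110111000101111111111111110 = 2128805886

2128805886


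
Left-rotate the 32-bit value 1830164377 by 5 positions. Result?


Rotate 0b1101101000101100001011110011001 left by 5 (32-bit) = 0b10100010110000101111001100101101 = 2730685229

2730685229


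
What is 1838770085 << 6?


0b1101101100110010110011110100101 << 6 = 0b1101101100110010110011110100101000000 = 117681285440

117681285440


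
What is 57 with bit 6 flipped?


57 ^ (1 << 6) = 57 ^ 64 = 121

121


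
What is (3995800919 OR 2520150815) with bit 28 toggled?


Step 1: 3995800919 | 2520150815 = 4265572191
Step 2: 4265572191 ^ (1 << 28) = 4265572191 ^ 268435456 = 3997136735

3997136735


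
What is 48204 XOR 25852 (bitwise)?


0b1011110001001100 ^ 0b110010011111100 = 0b1101100010110000 = 55472

55472


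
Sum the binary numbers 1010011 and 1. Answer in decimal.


1010011 + 1 = 1010100 = 84

84


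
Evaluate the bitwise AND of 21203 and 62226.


0b101001011010011 & 0b1111001100010010 = 0b101001000010010 = 21010

21010


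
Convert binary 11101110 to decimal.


11101110 in decimal = 238

238


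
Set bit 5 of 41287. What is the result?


41287 | (1 << 5) = 41287 | 32 = 41319

41319


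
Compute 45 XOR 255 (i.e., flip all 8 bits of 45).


45 ^ 255 = 210

210


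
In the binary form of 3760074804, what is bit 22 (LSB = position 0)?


0b11100000000111100011000000110100, position 22 = 0

0


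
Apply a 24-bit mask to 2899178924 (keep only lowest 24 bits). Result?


2899178924 & 16777215 = 13497772

13497772


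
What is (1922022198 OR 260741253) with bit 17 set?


Step 1: 1922022198 | 260741253 = 2140126135
Step 2: 2140126135 | (1 << 17) = 2140126135 | 131072 = 2140126135

2140126135


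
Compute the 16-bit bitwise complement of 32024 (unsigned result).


~0b111110100011000 = 0b1000001011100111 = 33511 (16-bit unsigned)

33511


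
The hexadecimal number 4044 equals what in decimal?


4044 hex = 16452 decimal

16452


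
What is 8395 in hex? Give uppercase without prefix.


8395 = 20CB hex

20CB


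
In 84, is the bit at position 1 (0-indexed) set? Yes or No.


0b1010100, bit 1 = 0. No

No


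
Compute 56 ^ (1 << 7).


56 ^ (1 << 7) = 56 ^ 128 = 184

184


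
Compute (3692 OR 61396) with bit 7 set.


Step 1: 3692 | 61396 = 61436
Step 2: 61436 | (1 << 7) = 61436 | 128 = 61436

61436


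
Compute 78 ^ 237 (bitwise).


0b1001110 ^ 0b11101101 = 0b10100011 = 163

163


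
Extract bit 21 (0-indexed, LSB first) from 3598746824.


0b11010110100000001000010011001000, position 21 = 0

0


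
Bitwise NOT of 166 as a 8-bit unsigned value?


~0b10100110 = 0b1011001 = 89 (8-bit unsigned)

89


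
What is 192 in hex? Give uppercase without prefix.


192 = C0 hex

C0


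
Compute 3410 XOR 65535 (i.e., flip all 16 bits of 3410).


3410 ^ 65535 = 62125

62125


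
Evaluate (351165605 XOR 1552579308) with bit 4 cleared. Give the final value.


Step 1: 351165605 ^ 1552579308 = 1214522953
Step 2: 1214522953 & ~(1 << 4) = 1214522953

1214522953


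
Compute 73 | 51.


0b1001001 | 0b110011 = 0b1111011 = 123

123


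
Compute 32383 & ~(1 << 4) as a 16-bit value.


32383 & ~(1 << 4) = 32367

32367


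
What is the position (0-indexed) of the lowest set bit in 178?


0b10110010. Lowest set bit at position 1

1


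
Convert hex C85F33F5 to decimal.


C85F33F5 hex = 3361682421 decimal

3361682421


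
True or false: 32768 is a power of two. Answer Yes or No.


0b1000000000000000. Only one bit set => Yes

Yes


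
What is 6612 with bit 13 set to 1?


6612 | (1 << 13) = 6612 | 8192 = 14804

14804


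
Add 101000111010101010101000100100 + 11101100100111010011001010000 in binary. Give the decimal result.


101000111010101010101000100100 + 11101100100111010011001010000 = 1000110011111100101000001110100 = 1182683252

1182683252


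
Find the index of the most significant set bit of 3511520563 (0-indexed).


0b11010001010011011000110100110011. Highest set bit at position 31

31


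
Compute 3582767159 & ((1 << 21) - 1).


3582767159 & 2097151 = 831543

831543


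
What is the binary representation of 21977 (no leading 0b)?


21977 = 101010111011001 in binary

101010111011001


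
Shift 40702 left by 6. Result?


0b1001111011111110 << 6 = 0b1001111011111110000000 = 2604928

2604928


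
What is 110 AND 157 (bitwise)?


0b1101110 & 0b10011101 = 0b1100 = 12

12


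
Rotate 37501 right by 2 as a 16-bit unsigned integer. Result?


Rotate 0b1001001001111101 right by 2 (16-bit) = 0b110010010011111 = 25759

25759


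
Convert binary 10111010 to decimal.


10111010 in decimal = 186

186


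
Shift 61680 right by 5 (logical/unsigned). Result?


0b1111000011110000 >> 5 = 0b11110000111 = 1927

1927


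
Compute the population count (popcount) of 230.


0b11100110 has 5 set bits

5


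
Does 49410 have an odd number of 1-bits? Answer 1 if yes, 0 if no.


0b1100000100000010 has 4 ones => parity 0

0


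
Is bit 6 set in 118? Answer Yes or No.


0b1110110, bit 6 = 1. Yes

Yes


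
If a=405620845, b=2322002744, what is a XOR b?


405620845 ^ 2322002744 = 2454436693

2454436693


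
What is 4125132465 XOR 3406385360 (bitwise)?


0b11110101111000001000011010110001 ^ 0b11001011000010010101000011010000 = 0b111110111010011101011001100001 = 1055512161

1055512161


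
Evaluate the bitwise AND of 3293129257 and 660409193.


0b11000100010010010010101000101001 & 0b100111010111010000101101101001 = 0b100010010010000101000101001 = 71895593

71895593


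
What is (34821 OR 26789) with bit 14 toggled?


Step 1: 34821 | 26789 = 59557
Step 2: 59557 ^ (1 << 14) = 59557 ^ 16384 = 43173

43173


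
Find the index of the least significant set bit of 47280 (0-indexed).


0b1011100010110000. Lowest set bit at position 4

4


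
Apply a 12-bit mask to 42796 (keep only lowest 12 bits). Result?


42796 & 4095 = 1836

1836


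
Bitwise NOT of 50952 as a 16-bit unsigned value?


~0b1100011100001000 = 0b11100011110111 = 14583 (16-bit unsigned)

14583


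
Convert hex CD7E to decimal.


CD7E hex = 52606 decimal

52606


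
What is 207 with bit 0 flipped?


207 ^ (1 << 0) = 207 ^ 1 = 206

206


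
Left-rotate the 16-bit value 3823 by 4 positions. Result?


Rotate 0b111011101111 left by 4 (16-bit) = 0b1110111011110000 = 61168

61168


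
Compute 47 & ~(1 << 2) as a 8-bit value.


47 & ~(1 << 2) = 43

43


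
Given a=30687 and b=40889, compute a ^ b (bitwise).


30687 ^ 40889 = 59494

59494


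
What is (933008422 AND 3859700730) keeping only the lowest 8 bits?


Step 1: 933008422 & 3859700730 = 638324770
Step 2: 638324770 & 255 = 34

34


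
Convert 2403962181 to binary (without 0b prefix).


2403962181 = 10001111010010011000110101000101 in binary

10001111010010011000110101000101


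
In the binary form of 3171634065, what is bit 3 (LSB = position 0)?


0b10111101000010110100101110010001, position 3 = 0

0


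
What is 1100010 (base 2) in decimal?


1100010 in decimal = 98

98


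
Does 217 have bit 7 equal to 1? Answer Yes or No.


0b11011001, bit 7 = 1. Yes

Yes


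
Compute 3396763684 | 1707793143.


0b11001010011101101000000000100100 | 0b1100101110010101101101011110111 = 0b11101111111111101101101011110111 = 4026456823

4026456823


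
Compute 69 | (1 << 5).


69 | (1 << 5) = 69 | 32 = 101

101


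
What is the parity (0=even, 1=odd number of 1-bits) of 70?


0b1000110 has 3 ones => parity 1

1


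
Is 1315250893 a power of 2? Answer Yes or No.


0b1001110011001010010001011001101. Multiple bits set => No

No


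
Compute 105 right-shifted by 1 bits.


0b1101001 >> 1 = 0b110100 = 52

52


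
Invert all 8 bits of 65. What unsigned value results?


65 ^ 255 = 190

190


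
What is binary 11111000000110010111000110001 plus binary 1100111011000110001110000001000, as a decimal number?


11111000000110010111000110001 + 1100111011000110001110000001000 = 10000110011001100100101000111001 = 2254850617

2254850617


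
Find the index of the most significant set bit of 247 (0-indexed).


0b11110111. Highest set bit at position 7

7


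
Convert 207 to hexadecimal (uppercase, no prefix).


207 = CF hex

CF


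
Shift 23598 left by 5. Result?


0b101110000101110 << 5 = 0b10111000010111000000 = 755136

755136


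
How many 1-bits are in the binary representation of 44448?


0b1010110110100000 has 7 set bits

7


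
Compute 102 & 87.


0b1100110 & 0b1010111 = 0b1000110 = 70

70


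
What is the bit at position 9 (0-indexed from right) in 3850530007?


0b11100101100000100110110011010111, position 9 = 0

0


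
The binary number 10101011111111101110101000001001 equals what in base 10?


10101011111111101110101000001001 in decimal = 2885609993

2885609993


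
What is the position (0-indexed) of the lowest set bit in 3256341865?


0b11000010000101111101010101101001. Lowest set bit at position 0

0


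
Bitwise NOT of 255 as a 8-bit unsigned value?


~0b11111111 = 0b0 = 0 (8-bit unsigned)

0


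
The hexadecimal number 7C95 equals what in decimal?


7C95 hex = 31893 decimal

31893


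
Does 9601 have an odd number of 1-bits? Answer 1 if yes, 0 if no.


0b10010110000001 has 5 ones => parity 1

1


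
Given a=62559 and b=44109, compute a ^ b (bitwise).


62559 ^ 44109 = 22546

22546


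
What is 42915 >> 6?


0b1010011110100011 >> 6 = 0b1010011110 = 670

670


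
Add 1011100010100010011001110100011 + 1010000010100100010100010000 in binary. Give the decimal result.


1011100010100010011001110100011 + 1010000010100100010100010000 = 1100110010110110111100010110011 = 1717270707

1717270707


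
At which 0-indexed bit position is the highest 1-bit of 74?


0b1001010. Highest set bit at position 6

6


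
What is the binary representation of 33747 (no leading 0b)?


33747 = 1000001111010011 in binary

1000001111010011


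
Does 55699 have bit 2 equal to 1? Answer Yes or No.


0b1101100110010011, bit 2 = 0. No

No


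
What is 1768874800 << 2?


0b1101001011011101110001100110000 << 2 = 0b110100101101110111000110011000000 = 7075499200

7075499200


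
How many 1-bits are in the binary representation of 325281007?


0b10011011000110110010011101111 has 17 set bits

17


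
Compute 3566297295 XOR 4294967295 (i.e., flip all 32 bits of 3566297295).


3566297295 ^ 4294967295 = 728670000

728670000


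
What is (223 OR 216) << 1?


Step 1: 223 | 216 = 223
Step 2: 223 << 1 = 446

446


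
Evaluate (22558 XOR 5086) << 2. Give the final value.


Step 1: 22558 ^ 5086 = 19392
Step 2: 19392 << 2 = 77568

77568


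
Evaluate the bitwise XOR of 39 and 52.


0b100111 ^ 0b110100 = 0b10011 = 19

19


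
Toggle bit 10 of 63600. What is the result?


63600 ^ (1 << 10) = 63600 ^ 1024 = 64624

64624


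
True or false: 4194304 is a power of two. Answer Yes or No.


0b10000000000000000000000. Only one bit set => Yes

Yes


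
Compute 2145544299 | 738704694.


0b1111111111000100110100001101011 | 0b101100000001111011110100110110 = 0b1111111111001111111110101111111 = 2145910143

2145910143


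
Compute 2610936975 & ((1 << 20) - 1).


2610936975 & 1048575 = 1031311

1031311


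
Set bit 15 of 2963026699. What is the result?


2963026699 | (1 << 15) = 2963026699 | 32768 = 2963059467

2963059467


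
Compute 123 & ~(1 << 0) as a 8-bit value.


123 & ~(1 << 0) = 122

122


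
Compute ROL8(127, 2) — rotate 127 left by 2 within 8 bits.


Rotate 0b1111111 left by 2 (8-bit) = 0b11111101 = 253

253


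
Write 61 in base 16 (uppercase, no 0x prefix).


61 = 3D hex

3D


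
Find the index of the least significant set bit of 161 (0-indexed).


0b10100001. Lowest set bit at position 0

0


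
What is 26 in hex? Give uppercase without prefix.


26 = 1A hex

1A


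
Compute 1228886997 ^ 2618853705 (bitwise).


0b1001001001111110101001111010101 ^ 0b10011100000110001000100101001001 = 0b11010101001001111101101010011100 = 3576158876

3576158876


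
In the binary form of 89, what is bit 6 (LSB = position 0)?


0b1011001, position 6 = 1

1


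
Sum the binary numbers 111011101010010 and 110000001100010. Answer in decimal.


111011101010010 + 110000001100010 = 1101011110110100 = 55220

55220


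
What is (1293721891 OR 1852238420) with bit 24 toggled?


Step 1: 1293721891 | 1852238420 = 1870588791
Step 2: 1870588791 ^ (1 << 24) = 1870588791 ^ 16777216 = 1853811575

1853811575


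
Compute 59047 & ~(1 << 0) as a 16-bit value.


59047 & ~(1 << 0) = 59046

59046


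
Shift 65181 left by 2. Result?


0b1111111010011101 << 2 = 0b111111101001110100 = 260724

260724


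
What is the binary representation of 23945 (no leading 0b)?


23945 = 101110110001001 in binary

101110110001001


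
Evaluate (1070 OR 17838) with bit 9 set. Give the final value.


Step 1: 1070 | 17838 = 17838
Step 2: 17838 | (1 << 9) = 17838 | 512 = 18350

18350


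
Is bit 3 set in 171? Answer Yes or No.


0b10101011, bit 3 = 1. Yes

Yes


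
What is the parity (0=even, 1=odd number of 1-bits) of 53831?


0b1101001001000111 has 8 ones => parity 0

0


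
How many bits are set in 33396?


0b1000001001110100 has 6 set bits

6


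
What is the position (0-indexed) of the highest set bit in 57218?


0b1101111110000010. Highest set bit at position 15

15


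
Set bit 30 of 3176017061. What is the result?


3176017061 | (1 << 30) = 3176017061 | 1073741824 = 4249758885

4249758885


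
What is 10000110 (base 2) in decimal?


10000110 in decimal = 134

134


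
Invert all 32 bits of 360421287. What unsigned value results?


360421287 ^ 4294967295 = 3934546008

3934546008


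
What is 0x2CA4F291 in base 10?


2CA4F291 hex = 749007505 decimal

749007505


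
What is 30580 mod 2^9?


30580 & 511 = 372

372


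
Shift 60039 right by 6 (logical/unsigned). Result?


0b1110101010000111 >> 6 = 0b1110101010 = 938

938


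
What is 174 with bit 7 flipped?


174 ^ (1 << 7) = 174 ^ 128 = 46

46


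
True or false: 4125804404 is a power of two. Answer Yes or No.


0b11110101111010101100011101110100. Multiple bits set => No

No


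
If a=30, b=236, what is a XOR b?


30 ^ 236 = 242

242


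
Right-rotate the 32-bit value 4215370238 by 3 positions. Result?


Rotate 0b11111011010000010111000111111110 right by 3 (32-bit) = 0b11011111011010000010111000111111 = 3748146751

3748146751


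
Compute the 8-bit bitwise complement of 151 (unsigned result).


~0b10010111 = 0b1101000 = 104 (8-bit unsigned)

104


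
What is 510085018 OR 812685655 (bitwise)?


0b11110011001110100011110011010 | 0b110000011100001001100101010111 = 0b111110011101111101111111011111 = 1048043487

1048043487


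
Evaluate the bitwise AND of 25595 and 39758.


0b110001111111011 & 0b1001101101001110 = 0b1101001010 = 842

842


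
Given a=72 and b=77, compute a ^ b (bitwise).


72 ^ 77 = 5

5


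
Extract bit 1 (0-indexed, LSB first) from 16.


0b10000, position 1 = 0

0


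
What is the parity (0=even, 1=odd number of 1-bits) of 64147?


0b1111101010010011 has 10 ones => parity 0

0


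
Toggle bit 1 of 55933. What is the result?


55933 ^ (1 << 1) = 55933 ^ 2 = 55935

55935


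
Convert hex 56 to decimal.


56 hex = 86 decimal

86


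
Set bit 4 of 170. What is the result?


170 | (1 << 4) = 170 | 16 = 186

186


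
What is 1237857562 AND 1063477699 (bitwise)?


0b1001001110010000011010100011010 & 0b111111011000110110000111000011 = 0b1001010000000010000100000010 = 155197698

155197698


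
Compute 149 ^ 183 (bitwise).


0b10010101 ^ 0b10110111 = 0b100010 = 34

34


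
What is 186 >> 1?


0b10111010 >> 1 = 0b1011101 = 93

93


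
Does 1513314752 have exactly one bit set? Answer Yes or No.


0b1011010001100110101100111000000. Multiple bits set => No

No


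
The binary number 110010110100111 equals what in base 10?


110010110100111 in decimal = 26023

26023


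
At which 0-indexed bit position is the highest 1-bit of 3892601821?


0b11101000000001000110001111011101. Highest set bit at position 31

31


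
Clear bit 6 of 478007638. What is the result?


478007638 & ~(1 << 6) = 478007574

478007574


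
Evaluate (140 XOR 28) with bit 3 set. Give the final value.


Step 1: 140 ^ 28 = 144
Step 2: 144 | (1 << 3) = 144 | 8 = 152

152


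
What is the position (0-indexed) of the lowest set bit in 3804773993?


0b11100010110010000011111001101001. Lowest set bit at position 0

0


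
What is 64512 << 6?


0b1111110000000000 << 6 = 0b1111110000000000000000 = 4128768

4128768


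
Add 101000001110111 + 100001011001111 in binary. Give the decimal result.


101000001110111 + 100001011001111 = 1001001101000110 = 37702

37702


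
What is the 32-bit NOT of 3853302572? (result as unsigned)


~0b11100101101011001011101100101100 = 0b11010010100110100010011010011 = 441664723 (32-bit unsigned)

441664723


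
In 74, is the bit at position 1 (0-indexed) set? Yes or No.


0b1001010, bit 1 = 1. Yes

Yes


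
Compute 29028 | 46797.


0b111000101100100 | 0b1011011011001101 = 0b1111011111101101 = 63469

63469


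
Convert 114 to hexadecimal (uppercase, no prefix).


114 = 72 hex

72


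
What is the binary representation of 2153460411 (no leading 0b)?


2153460411 = 10000000010110110011001010111011 in binary

10000000010110110011001010111011


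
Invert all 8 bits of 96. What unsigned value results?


96 ^ 255 = 159

159
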